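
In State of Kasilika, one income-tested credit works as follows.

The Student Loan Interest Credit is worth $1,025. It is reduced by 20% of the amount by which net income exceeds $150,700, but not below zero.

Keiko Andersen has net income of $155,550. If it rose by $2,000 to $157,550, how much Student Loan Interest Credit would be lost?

At $155,550 — 20% of the $4,850 excess over $150,700 is $970; credit = $1,025 − $970 = $55.
At $157,550 — 20% of the $6,850 excess over $150,700 is $1,370 ≥ base, so the credit is $0.
Lost: $55 − $0 = $55.

$55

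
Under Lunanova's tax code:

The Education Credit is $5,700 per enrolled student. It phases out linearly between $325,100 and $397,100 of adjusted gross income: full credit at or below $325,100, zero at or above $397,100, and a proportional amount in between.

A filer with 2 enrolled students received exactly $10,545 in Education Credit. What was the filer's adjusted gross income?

Full credit = 2 × $5,700 = $11,400.
$10,545 is 10,545/11,400 of the full $11,400, so 855/11,400 of the $72,000 range has been used: income = $325,100 + $72,000 × 855/11,400 = $330,500.

$330,500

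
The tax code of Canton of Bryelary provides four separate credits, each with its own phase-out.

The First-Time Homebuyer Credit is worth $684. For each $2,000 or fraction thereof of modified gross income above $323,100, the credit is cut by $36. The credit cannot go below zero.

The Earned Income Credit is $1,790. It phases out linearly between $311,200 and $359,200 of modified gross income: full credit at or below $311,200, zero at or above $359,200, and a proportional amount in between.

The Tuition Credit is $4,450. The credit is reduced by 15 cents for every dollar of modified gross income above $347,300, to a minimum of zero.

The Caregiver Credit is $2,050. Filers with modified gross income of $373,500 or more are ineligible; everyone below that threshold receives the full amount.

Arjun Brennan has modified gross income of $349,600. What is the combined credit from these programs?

$6,693

First-Time Homebuyer Credit: income exceeds $323,100 by $26,500, which is 14 full-or-partial $2,000 increments; reduction = 14 × $36 = $504, leaving $180.
Earned Income Credit: $349,600 is $38,400 into a $48,000 phase-out range, leaving 9,600/48,000 of the credit: $1,790 × 9,600/48,000 = $358.
Tuition Credit: 15% of the $2,300 excess over $347,300 is $345; credit = $4,450 − $345 = $4,105.
Caregiver Credit: $349,600 is below the $373,500 cutoff, so the full $2,050 applies.
Total: $180 + $358 + $4,105 + $2,050 = $6,693.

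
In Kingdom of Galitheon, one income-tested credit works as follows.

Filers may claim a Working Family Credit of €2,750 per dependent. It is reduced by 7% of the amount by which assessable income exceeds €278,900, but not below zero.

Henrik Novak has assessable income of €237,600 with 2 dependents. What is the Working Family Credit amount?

Working Family Credit: base = 2 × €2,750 = €5,500. €237,600 is at or below the €278,900 threshold, so the full €5,500 applies.

€5,500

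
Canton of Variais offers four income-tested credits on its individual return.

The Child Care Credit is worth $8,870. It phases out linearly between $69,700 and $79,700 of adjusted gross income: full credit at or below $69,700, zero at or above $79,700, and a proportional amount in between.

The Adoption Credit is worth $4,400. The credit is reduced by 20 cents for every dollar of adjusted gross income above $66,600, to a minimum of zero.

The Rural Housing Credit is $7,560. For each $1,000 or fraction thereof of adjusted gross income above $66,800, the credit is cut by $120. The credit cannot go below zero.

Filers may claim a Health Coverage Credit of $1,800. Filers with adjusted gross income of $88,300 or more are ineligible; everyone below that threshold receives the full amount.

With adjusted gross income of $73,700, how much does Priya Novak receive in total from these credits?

Child Care Credit: $73,700 is $4,000 into a $10,000 phase-out range, leaving 6,000/10,000 of the credit: $8,870 × 6,000/10,000 = $5,322.
Adoption Credit: 20% of the $7,100 excess over $66,600 is $1,420; credit = $4,400 − $1,420 = $2,980.
Rural Housing Credit: income exceeds $66,800 by $6,900, which is 7 full-or-partial $1,000 increments; reduction = 7 × $120 = $840, leaving $6,720.
Health Coverage Credit: $73,700 is below the $88,300 cutoff, so the full $1,800 applies.
Total: $5,322 + $2,980 + $6,720 + $1,800 = $16,822.

$16,822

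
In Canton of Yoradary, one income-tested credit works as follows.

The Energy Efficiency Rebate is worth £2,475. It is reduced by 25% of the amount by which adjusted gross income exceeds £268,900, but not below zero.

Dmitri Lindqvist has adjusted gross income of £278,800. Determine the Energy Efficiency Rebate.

Energy Efficiency Rebate: 25% of the £9,900 excess over £268,900 is £2,475 ≥ base, so the credit is £0.

£0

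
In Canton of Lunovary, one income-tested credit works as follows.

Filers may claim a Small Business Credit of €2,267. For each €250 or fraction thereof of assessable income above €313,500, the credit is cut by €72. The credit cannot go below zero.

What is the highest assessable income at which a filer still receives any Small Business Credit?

After 31 increments the reduction is 31 × €72 = €2,232, leaving €35; one more increment wipes it out. Increment 31 ends at excess 31 × €250 = €7,750, so the highest qualifying income is €313,500 + €7,750 = €321,250.

€321,250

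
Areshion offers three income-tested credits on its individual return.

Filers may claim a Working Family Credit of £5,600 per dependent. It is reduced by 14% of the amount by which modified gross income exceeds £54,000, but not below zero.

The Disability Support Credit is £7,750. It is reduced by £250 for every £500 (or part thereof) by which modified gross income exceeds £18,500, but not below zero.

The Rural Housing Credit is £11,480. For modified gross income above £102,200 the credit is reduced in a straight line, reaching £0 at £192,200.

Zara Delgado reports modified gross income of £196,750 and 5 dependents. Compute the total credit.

£8,015

Working Family Credit: base = 5 × £5,600 = £28,000. 14% of the £142,750 excess over £54,000 is £19,985; credit = £28,000 − £19,985 = £8,015.
Disability Support Credit: income exceeds £18,500 by £178,250 → 357 increments × £250 = £89,250 ≥ base, so the credit is £0.
Rural Housing Credit: £196,750 is at or above £192,200, so the credit is £0.
Total: £8,015 + £0 + £0 = £8,015.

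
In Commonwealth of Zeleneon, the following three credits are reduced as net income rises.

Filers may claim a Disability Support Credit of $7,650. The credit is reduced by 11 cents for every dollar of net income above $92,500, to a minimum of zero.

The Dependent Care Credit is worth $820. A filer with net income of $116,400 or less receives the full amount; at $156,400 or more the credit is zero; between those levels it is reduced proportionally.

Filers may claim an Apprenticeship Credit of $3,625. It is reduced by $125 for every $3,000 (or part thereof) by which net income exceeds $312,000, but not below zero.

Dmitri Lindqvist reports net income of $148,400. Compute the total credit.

Disability Support Credit: 11% of the $55,900 excess over $92,500 is $6,149; credit = $7,650 − $6,149 = $1,501.
Dependent Care Credit: $148,400 is $32,000 into a $40,000 phase-out range, leaving 8,000/40,000 of the credit: $820 × 8,000/40,000 = $164.
Apprenticeship Credit: $148,400 is at or below the $312,000 threshold, so the full $3,625 applies.
Total: $1,501 + $164 + $3,625 = $5,290.

$5,290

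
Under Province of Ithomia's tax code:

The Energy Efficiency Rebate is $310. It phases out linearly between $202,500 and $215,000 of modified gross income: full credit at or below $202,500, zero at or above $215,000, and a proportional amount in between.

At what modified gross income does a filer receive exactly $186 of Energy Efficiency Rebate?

$207,500

$186 is 186/310 of the full $310, so 124/310 of the $12,500 range has been used: income = $202,500 + $12,500 × 124/310 = $207,500.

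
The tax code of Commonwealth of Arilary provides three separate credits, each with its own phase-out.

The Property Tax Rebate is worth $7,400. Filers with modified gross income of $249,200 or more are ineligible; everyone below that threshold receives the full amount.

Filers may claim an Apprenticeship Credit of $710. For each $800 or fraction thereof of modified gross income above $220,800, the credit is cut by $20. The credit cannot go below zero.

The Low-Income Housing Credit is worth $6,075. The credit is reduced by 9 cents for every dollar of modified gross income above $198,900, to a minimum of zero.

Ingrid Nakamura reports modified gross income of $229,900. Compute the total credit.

Property Tax Rebate: $229,900 is below the $249,200 cutoff, so the full $7,400 applies.
Apprenticeship Credit: income exceeds $220,800 by $9,100, which is 12 full-or-partial $800 increments; reduction = 12 × $20 = $240, leaving $470.
Low-Income Housing Credit: 9% of the $31,000 excess over $198,900 is $2,790; credit = $6,075 − $2,790 = $3,285.
Total: $7,400 + $470 + $3,285 = $11,155.

$11,155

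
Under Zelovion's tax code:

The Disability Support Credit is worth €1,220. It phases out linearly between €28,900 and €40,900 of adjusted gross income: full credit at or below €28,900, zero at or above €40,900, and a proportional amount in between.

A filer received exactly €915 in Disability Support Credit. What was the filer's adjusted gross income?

€915 is 915/1,220 of the full €1,220, so 305/1,220 of the €12,000 range has been used: income = €28,900 + €12,000 × 305/1,220 = €31,900.

€31,900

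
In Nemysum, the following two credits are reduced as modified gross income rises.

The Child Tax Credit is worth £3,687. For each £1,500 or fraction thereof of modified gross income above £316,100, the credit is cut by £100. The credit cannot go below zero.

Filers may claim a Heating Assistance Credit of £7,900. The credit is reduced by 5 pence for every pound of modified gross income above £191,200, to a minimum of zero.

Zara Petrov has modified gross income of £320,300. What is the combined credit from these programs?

£4,832

Child Tax Credit: income exceeds £316,100 by £4,200, which is 3 full-or-partial £1,500 increments; reduction = 3 × £100 = £300, leaving £3,387.
Heating Assistance Credit: 5% of the £129,100 excess over £191,200 is £6,455; credit = £7,900 − £6,455 = £1,445.
Total: £3,387 + £1,445 = £4,832.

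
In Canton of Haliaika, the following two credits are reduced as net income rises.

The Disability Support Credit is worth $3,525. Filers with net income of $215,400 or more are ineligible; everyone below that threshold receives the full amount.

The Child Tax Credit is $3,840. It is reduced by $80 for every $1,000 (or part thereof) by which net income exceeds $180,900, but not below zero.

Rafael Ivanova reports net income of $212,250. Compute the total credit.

$4,805

Disability Support Credit: $212,250 is below the $215,400 cutoff, so the full $3,525 applies.
Child Tax Credit: income exceeds $180,900 by $31,350, which is 32 full-or-partial $1,000 increments; reduction = 32 × $80 = $2,560, leaving $1,280.
Total: $3,525 + $1,280 = $4,805.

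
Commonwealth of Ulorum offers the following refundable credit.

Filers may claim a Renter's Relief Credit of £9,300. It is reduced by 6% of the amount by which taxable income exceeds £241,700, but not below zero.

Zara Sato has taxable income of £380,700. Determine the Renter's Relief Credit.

Renter's Relief Credit: 6% of the £139,000 excess over £241,700 is £8,340; credit = £9,300 − £8,340 = £960.

£960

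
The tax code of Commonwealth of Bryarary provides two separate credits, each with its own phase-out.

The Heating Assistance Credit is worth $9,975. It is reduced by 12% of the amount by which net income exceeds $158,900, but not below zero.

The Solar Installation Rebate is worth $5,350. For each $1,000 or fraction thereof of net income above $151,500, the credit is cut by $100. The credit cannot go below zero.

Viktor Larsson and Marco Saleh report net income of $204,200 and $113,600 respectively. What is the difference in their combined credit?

$10,736

Viktor ($204,200): Heating Assistance Credit: 12% of the $45,300 excess over $158,900 is $5,436; credit = $9,975 − $5,436 = $4,539. Solar Installation Rebate: income exceeds $151,500 by $52,700, which is 53 full-or-partial $1,000 increments; reduction = 53 × $100 = $5,300, leaving $50. total $4,539 + $50 = $4,589
Marco ($113,600): Heating Assistance Credit: $113,600 is at or below the $158,900 threshold, so the full $9,975 applies. Solar Installation Rebate: $113,600 is at or below the $151,500 threshold, so the full $5,350 applies. total $9,975 + $5,350 = $15,325
Difference: |$4,589 − $15,325| = $10,736.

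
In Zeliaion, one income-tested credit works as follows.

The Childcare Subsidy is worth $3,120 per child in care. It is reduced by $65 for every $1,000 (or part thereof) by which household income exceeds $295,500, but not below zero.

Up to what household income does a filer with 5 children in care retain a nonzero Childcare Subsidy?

$534,500

Full credit = 5 × $3,120 = $15,600.
After 239 increments the reduction is 239 × $65 = $15,535, leaving $65; one more increment wipes it out. Increment 239 ends at excess 239 × $1,000 = $239,000, so the highest qualifying income is $295,500 + $239,000 = $534,500.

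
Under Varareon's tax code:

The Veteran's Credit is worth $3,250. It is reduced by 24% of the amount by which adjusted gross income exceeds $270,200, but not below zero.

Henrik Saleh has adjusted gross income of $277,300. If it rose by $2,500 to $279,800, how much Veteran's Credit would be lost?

At $277,300 — 24% of the $7,100 excess over $270,200 is $1,704; credit = $3,250 − $1,704 = $1,546.
At $279,800 — 24% of the $9,600 excess over $270,200 is $2,304; credit = $3,250 − $2,304 = $946.
Lost: $1,546 − $946 = $600.

$600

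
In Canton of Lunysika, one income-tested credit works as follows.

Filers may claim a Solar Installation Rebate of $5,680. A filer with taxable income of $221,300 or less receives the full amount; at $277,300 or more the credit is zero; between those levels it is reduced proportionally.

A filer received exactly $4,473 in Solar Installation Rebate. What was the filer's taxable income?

$233,200

$4,473 is 4,473/5,680 of the full $5,680, so 1,207/5,680 of the $56,000 range has been used: income = $221,300 + $56,000 × 1,207/5,680 = $233,200.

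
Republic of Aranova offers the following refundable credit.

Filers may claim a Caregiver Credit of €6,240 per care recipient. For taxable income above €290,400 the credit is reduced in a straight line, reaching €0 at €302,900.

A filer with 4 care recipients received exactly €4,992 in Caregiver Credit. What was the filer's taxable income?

Full credit = 4 × €6,240 = €24,960.
€4,992 is 4,992/24,960 of the full €24,960, so 19,968/24,960 of the €12,500 range has been used: income = €290,400 + €12,500 × 19,968/24,960 = €300,400.

€300,400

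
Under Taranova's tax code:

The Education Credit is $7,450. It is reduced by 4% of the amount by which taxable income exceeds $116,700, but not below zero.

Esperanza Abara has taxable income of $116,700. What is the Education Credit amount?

$7,450

Education Credit: $116,700 is at or below the $116,700 threshold, so the full $7,450 applies.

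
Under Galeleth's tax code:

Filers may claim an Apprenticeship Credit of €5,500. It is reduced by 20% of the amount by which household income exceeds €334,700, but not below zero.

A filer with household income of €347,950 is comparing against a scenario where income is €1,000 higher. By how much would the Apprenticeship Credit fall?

€200

At €347,950 — 20% of the €13,250 excess over €334,700 is €2,650; credit = €5,500 − €2,650 = €2,850.
At €348,950 — 20% of the €14,250 excess over €334,700 is €2,850; credit = €5,500 − €2,850 = €2,650.
Lost: €2,850 − €2,650 = €200.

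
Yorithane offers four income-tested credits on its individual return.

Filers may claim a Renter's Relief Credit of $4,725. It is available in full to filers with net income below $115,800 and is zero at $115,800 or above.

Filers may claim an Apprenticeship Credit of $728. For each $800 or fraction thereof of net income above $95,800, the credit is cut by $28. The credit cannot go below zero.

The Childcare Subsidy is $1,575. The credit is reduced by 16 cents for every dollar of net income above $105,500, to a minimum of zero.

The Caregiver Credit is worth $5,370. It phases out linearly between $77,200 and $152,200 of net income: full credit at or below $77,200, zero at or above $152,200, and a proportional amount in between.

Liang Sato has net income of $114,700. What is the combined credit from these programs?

$7,569

Renter's Relief Credit: $114,700 is below the $115,800 cutoff, so the full $4,725 applies.
Apprenticeship Credit: income exceeds $95,800 by $18,900, which is 24 full-or-partial $800 increments; reduction = 24 × $28 = $672, leaving $56.
Childcare Subsidy: 16% of the $9,200 excess over $105,500 is $1,472; credit = $1,575 − $1,472 = $103.
Caregiver Credit: $114,700 is $37,500 into a $75,000 phase-out range, leaving 37,500/75,000 of the credit: $5,370 × 37,500/75,000 = $2,685.
Total: $4,725 + $56 + $103 + $2,685 = $7,569.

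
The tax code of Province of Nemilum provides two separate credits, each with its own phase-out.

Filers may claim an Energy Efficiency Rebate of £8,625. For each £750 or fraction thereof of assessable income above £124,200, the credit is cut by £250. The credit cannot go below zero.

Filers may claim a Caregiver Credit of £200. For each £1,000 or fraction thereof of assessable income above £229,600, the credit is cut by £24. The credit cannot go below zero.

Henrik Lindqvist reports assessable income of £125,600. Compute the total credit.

£8,325

Energy Efficiency Rebate: income exceeds £124,200 by £1,400, which is 2 full-or-partial £750 increments; reduction = 2 × £250 = £500, leaving £8,125.
Caregiver Credit: £125,600 is at or below the £229,600 threshold, so the full £200 applies.
Total: £8,125 + £200 = £8,325.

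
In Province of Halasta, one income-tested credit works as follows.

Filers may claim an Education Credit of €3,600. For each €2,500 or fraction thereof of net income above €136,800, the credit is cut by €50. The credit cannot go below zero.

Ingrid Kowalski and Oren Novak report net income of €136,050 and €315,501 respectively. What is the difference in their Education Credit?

Ingrid (€136,050): Education Credit: €136,050 is at or below the €136,800 threshold, so the full €3,600 applies.
Oren (€315,501): Education Credit: income exceeds €136,800 by €178,701 → 72 increments × €50 = €3,600 ≥ base, so the credit is €0.
Difference: |€3,600 − €0| = €3,600.

€3,600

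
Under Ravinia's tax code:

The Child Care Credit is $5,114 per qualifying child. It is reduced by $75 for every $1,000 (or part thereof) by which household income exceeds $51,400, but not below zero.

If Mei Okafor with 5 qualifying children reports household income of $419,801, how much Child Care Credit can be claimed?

Child Care Credit: base = 5 × $5,114 = $25,570. income exceeds $51,400 by $368,401 → 369 increments × $75 = $27,675 ≥ base, so the credit is $0.

$0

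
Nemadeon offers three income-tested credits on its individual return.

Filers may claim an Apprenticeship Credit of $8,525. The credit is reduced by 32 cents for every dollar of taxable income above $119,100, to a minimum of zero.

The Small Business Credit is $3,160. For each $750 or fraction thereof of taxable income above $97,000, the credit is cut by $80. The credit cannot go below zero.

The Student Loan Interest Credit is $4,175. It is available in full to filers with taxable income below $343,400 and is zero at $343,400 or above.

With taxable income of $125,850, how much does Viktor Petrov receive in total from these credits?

$10,580

Apprenticeship Credit: 32% of the $6,750 excess over $119,100 is $2,160; credit = $8,525 − $2,160 = $6,365.
Small Business Credit: income exceeds $97,000 by $28,850, which is 39 full-or-partial $750 increments; reduction = 39 × $80 = $3,120, leaving $40.
Student Loan Interest Credit: $125,850 is below the $343,400 cutoff, so the full $4,175 applies.
Total: $6,365 + $40 + $4,175 = $10,580.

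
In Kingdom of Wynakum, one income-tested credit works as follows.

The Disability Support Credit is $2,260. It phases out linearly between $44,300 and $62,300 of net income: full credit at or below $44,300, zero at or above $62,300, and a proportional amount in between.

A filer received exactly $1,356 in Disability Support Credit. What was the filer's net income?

$51,500

$1,356 is 1,356/2,260 of the full $2,260, so 904/2,260 of the $18,000 range has been used: income = $44,300 + $18,000 × 904/2,260 = $51,500.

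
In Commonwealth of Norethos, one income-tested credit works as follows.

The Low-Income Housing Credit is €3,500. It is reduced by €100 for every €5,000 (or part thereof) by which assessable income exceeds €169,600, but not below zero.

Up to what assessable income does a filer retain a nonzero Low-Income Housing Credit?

€339,600

After 34 increments the reduction is 34 × €100 = €3,400, leaving €100; one more increment wipes it out. Increment 34 ends at excess 34 × €5,000 = €170,000, so the highest qualifying income is €169,600 + €170,000 = €339,600.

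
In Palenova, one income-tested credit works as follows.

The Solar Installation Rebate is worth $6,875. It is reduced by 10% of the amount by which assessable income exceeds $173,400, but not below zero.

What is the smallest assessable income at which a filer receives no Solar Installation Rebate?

The credit falls by 10% of each dollar above $173,400, so it reaches zero when the excess is $6,875 / 10% = $68,750: income = $173,400 + $68,750 = $242,150.

$242,150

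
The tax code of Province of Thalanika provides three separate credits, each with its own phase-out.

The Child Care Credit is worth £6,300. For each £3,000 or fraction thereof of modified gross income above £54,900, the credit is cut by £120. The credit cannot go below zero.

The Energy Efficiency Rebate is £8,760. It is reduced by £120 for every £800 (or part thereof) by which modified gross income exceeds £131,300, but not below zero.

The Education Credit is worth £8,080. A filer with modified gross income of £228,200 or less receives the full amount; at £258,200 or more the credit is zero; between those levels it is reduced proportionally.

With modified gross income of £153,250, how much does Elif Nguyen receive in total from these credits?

£15,820

Child Care Credit: income exceeds £54,900 by £98,350, which is 33 full-or-partial £3,000 increments; reduction = 33 × £120 = £3,960, leaving £2,340.
Energy Efficiency Rebate: income exceeds £131,300 by £21,950, which is 28 full-or-partial £800 increments; reduction = 28 × £120 = £3,360, leaving £5,400.
Education Credit: £153,250 is at or below the £228,200 threshold, so the full £8,080 applies.
Total: £2,340 + £5,400 + £8,080 = £15,820.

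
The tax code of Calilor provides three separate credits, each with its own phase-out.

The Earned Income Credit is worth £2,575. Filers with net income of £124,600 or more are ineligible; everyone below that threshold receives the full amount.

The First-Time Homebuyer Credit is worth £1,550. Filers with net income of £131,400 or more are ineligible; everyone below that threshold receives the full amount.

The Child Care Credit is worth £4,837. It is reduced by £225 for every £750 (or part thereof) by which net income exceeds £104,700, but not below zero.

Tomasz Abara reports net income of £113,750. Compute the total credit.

£6,037

Earned Income Credit: £113,750 is below the £124,600 cutoff, so the full £2,575 applies.
First-Time Homebuyer Credit: £113,750 is below the £131,400 cutoff, so the full £1,550 applies.
Child Care Credit: income exceeds £104,700 by £9,050, which is 13 full-or-partial £750 increments; reduction = 13 × £225 = £2,925, leaving £1,912.
Total: £2,575 + £1,550 + £1,912 = £6,037.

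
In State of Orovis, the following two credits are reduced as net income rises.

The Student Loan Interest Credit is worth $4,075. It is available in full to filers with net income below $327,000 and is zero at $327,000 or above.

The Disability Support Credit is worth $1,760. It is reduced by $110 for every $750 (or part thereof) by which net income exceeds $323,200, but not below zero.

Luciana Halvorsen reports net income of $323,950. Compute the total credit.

Student Loan Interest Credit: $323,950 is below the $327,000 cutoff, so the full $4,075 applies.
Disability Support Credit: income exceeds $323,200 by $750, which is 1 full-or-partial $750 increment; reduction = 1 × $110 = $110, leaving $1,650.
Total: $4,075 + $1,650 = $5,725.

$5,725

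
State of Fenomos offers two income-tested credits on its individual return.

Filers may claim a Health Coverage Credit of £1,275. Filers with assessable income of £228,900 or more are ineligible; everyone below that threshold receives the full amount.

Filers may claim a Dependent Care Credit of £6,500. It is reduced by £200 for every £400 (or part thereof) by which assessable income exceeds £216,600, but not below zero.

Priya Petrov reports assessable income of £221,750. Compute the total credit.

Health Coverage Credit: £221,750 is below the £228,900 cutoff, so the full £1,275 applies.
Dependent Care Credit: income exceeds £216,600 by £5,150, which is 13 full-or-partial £400 increments; reduction = 13 × £200 = £2,600, leaving £3,900.
Total: £1,275 + £3,900 = £5,175.

£5,175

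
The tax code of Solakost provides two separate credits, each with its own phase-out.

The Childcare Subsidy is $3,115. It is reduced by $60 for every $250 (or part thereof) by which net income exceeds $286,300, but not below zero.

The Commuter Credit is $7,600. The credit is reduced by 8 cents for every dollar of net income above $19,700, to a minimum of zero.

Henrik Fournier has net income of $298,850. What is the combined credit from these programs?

$55

Childcare Subsidy: income exceeds $286,300 by $12,550, which is 51 full-or-partial $250 increments; reduction = 51 × $60 = $3,060, leaving $55.
Commuter Credit: 8% of the $279,150 excess over $19,700 is $22,332 ≥ base, so the credit is $0.
Total: $55 + $0 = $55.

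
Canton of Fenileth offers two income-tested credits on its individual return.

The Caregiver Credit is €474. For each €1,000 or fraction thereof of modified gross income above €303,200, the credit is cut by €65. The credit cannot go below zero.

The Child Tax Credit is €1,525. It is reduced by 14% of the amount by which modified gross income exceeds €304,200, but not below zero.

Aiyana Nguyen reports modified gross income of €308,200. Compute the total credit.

€1,114

Caregiver Credit: income exceeds €303,200 by €5,000, which is 5 full-or-partial €1,000 increments; reduction = 5 × €65 = €325, leaving €149.
Child Tax Credit: 14% of the €4,000 excess over €304,200 is €560; credit = €1,525 − €560 = €965.
Total: €149 + €965 = €1,114.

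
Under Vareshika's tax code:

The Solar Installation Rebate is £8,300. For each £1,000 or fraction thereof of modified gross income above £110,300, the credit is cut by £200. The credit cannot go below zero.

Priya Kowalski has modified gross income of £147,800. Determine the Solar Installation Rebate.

Solar Installation Rebate: income exceeds £110,300 by £37,500, which is 38 full-or-partial £1,000 increments; reduction = 38 × £200 = £7,600, leaving £700.

£700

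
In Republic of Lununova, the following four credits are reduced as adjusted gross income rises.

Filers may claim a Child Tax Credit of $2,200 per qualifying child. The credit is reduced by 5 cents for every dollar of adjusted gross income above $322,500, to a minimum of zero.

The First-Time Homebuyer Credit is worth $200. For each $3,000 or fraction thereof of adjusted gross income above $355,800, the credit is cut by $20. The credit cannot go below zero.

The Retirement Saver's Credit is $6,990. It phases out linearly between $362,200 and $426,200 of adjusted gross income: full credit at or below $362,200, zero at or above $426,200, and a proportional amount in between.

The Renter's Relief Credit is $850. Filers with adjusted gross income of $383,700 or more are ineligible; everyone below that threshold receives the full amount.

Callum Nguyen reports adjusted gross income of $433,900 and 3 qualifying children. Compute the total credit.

Child Tax Credit: base = 3 × $2,200 = $6,600. 5% of the $111,400 excess over $322,500 is $5,570; credit = $6,600 − $5,570 = $1,030.
First-Time Homebuyer Credit: income exceeds $355,800 by $78,100 → 27 increments × $20 = $540 ≥ base, so the credit is $0.
Retirement Saver's Credit: $433,900 is at or above $426,200, so the credit is $0.
Renter's Relief Credit: $433,900 meets or exceeds the $383,700 cutoff, so the credit is $0.
Total: $1,030 + $0 + $0 + $0 = $1,030.

$1,030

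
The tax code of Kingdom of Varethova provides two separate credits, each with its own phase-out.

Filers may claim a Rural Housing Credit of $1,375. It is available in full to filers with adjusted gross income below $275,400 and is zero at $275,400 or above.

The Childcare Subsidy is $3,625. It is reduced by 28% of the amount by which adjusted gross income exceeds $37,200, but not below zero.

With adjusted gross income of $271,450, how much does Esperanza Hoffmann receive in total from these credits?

Rural Housing Credit: $271,450 is below the $275,400 cutoff, so the full $1,375 applies.
Childcare Subsidy: 28% of the $234,250 excess over $37,200 is $65,590 ≥ base, so the credit is $0.
Total: $1,375 + $0 = $1,375.

$1,375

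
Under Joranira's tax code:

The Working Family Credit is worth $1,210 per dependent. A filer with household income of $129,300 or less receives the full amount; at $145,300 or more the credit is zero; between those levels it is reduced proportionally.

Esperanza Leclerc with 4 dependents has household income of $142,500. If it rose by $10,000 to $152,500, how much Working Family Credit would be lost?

At $142,500 — base = 4 × $1,210 = $4,840. $142,500 is $13,200 into a $16,000 phase-out range, leaving 2,800/16,000 of the credit: $4,840 × 2,800/16,000 = $847.
At $152,500 — base = 4 × $1,210 = $4,840. $152,500 is at or above $145,300, so the credit is $0.
Lost: $847 − $0 = $847.

$847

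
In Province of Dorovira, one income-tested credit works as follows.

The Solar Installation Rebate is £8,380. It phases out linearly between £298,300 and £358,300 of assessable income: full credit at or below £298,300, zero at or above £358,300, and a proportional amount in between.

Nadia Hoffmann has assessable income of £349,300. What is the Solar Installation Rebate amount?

Solar Installation Rebate: £349,300 is £51,000 into a £60,000 phase-out range, leaving 9,000/60,000 of the credit: £8,380 × 9,000/60,000 = £1,257.

£1,257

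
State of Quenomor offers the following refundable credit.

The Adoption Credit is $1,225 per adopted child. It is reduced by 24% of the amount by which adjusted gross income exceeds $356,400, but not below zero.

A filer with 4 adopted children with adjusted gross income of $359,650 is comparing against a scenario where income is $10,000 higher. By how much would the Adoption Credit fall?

$2,400

At $359,650 — base = 4 × $1,225 = $4,900. 24% of the $3,250 excess over $356,400 is $780; credit = $4,900 − $780 = $4,120.
At $369,650 — base = 4 × $1,225 = $4,900. 24% of the $13,250 excess over $356,400 is $3,180; credit = $4,900 − $3,180 = $1,720.
Lost: $4,120 − $1,720 = $2,400.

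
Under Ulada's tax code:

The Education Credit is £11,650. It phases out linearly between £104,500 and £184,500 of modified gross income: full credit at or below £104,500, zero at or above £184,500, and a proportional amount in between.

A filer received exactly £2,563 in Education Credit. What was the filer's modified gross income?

£166,900

£2,563 is 2,563/11,650 of the full £11,650, so 9,087/11,650 of the £80,000 range has been used: income = £104,500 + £80,000 × 9,087/11,650 = £166,900.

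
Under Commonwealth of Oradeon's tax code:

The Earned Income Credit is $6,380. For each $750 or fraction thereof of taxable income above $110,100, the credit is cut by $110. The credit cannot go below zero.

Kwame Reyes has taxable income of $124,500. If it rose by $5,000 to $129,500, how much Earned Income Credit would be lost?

$660

At $124,500 — income exceeds $110,100 by $14,400, which is 20 full-or-partial $750 increments; reduction = 20 × $110 = $2,200, leaving $4,180.
At $129,500 — income exceeds $110,100 by $19,400, which is 26 full-or-partial $750 increments; reduction = 26 × $110 = $2,860, leaving $3,520.
Lost: $4,180 − $3,520 = $660.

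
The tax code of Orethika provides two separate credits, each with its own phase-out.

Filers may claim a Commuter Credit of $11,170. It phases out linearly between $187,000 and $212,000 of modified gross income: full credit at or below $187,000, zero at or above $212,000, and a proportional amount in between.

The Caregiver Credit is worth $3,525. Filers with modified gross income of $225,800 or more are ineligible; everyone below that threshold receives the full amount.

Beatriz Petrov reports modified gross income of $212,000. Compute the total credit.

$3,525

Commuter Credit: $212,000 is at or above $212,000, so the credit is $0.
Caregiver Credit: $212,000 is below the $225,800 cutoff, so the full $3,525 applies.
Total: $0 + $3,525 = $3,525.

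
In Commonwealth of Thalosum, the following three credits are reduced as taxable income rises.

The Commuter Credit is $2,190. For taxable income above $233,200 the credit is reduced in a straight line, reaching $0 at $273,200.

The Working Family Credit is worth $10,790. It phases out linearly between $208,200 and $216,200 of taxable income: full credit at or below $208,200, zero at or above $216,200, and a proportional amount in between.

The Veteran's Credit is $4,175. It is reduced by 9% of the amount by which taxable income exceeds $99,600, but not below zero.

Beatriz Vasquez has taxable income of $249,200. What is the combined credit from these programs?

Commuter Credit: $249,200 is $16,000 into a $40,000 phase-out range, leaving 24,000/40,000 of the credit: $2,190 × 24,000/40,000 = $1,314.
Working Family Credit: $249,200 is at or above $216,200, so the credit is $0.
Veteran's Credit: 9% of the $149,600 excess over $99,600 is $13,464 ≥ base, so the credit is $0.
Total: $1,314 + $0 + $0 = $1,314.

$1,314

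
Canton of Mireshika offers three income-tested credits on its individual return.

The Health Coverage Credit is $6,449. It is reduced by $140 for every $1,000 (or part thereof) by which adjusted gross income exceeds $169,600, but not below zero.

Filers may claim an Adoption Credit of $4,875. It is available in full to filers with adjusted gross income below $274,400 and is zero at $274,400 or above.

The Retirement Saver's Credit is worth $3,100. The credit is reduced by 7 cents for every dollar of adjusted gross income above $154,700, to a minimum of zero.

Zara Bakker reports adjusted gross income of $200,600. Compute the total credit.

Health Coverage Credit: income exceeds $169,600 by $31,000, which is 31 full-or-partial $1,000 increments; reduction = 31 × $140 = $4,340, leaving $2,109.
Adoption Credit: $200,600 is below the $274,400 cutoff, so the full $4,875 applies.
Retirement Saver's Credit: 7% of the $45,900 excess over $154,700 is $3,213 ≥ base, so the credit is $0.
Total: $2,109 + $4,875 + $0 = $6,984.

$6,984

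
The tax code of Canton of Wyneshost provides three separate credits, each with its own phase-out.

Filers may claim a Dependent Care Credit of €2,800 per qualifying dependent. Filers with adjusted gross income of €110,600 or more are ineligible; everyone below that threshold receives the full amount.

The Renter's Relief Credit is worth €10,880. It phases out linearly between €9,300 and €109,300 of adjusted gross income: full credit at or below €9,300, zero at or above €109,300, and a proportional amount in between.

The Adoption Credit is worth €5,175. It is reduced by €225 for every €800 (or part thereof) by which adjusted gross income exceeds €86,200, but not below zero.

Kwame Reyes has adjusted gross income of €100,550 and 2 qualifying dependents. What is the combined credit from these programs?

€7,677

Dependent Care Credit: base = 2 × €2,800 = €5,600. €100,550 is below the €110,600 cutoff, so the full €5,600 applies.
Renter's Relief Credit: €100,550 is €91,250 into a €100,000 phase-out range, leaving 8,750/100,000 of the credit: €10,880 × 8,750/100,000 = €952.
Adoption Credit: income exceeds €86,200 by €14,350, which is 18 full-or-partial €800 increments; reduction = 18 × €225 = €4,050, leaving €1,125.
Total: €5,600 + €952 + €1,125 = €7,677.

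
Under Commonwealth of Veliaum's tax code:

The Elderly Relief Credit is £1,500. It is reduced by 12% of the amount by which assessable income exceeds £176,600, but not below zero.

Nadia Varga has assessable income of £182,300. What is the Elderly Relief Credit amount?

Elderly Relief Credit: 12% of the £5,700 excess over £176,600 is £684; credit = £1,500 − £684 = £816.

£816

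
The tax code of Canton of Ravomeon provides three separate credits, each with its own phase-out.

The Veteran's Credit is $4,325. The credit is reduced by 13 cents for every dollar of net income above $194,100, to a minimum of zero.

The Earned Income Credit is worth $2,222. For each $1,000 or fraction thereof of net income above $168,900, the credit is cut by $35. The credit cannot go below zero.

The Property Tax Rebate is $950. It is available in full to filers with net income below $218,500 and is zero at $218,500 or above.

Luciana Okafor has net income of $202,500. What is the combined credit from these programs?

$5,215

Veteran's Credit: 13% of the $8,400 excess over $194,100 is $1,092; credit = $4,325 − $1,092 = $3,233.
Earned Income Credit: income exceeds $168,900 by $33,600, which is 34 full-or-partial $1,000 increments; reduction = 34 × $35 = $1,190, leaving $1,032.
Property Tax Rebate: $202,500 is below the $218,500 cutoff, so the full $950 applies.
Total: $3,233 + $1,032 + $950 = $5,215.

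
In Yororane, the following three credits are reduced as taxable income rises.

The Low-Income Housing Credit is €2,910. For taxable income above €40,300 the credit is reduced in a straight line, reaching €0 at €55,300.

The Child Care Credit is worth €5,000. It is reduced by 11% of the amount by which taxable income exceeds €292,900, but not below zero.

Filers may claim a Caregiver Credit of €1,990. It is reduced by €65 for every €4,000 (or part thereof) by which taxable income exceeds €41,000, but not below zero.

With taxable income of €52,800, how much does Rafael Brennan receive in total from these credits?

€7,280

Low-Income Housing Credit: €52,800 is €12,500 into a €15,000 phase-out range, leaving 2,500/15,000 of the credit: €2,910 × 2,500/15,000 = €485.
Child Care Credit: €52,800 is at or below the €292,900 threshold, so the full €5,000 applies.
Caregiver Credit: income exceeds €41,000 by €11,800, which is 3 full-or-partial €4,000 increments; reduction = 3 × €65 = €195, leaving €1,795.
Total: €485 + €5,000 + €1,795 = €7,280.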